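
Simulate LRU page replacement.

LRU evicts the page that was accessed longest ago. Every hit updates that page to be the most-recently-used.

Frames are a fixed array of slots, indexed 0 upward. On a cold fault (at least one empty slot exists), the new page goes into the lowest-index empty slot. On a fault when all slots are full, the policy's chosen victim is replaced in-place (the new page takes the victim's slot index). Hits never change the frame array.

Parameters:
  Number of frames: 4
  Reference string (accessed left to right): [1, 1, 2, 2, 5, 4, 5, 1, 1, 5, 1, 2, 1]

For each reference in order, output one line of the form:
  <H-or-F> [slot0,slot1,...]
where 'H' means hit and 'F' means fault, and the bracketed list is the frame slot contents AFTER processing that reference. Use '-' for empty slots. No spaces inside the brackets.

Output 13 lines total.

F [1,-,-,-]
H [1,-,-,-]
F [1,2,-,-]
H [1,2,-,-]
F [1,2,5,-]
F [1,2,5,4]
H [1,2,5,4]
H [1,2,5,4]
H [1,2,5,4]
H [1,2,5,4]
H [1,2,5,4]
H [1,2,5,4]
H [1,2,5,4]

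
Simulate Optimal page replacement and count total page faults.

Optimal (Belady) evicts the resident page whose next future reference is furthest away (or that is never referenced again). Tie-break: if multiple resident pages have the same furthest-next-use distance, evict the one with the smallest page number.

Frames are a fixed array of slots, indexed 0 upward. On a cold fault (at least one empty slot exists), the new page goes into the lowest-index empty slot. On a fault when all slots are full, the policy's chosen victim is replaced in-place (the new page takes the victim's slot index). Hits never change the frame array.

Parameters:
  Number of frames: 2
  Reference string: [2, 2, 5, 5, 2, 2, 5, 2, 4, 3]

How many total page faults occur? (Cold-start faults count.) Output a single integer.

Step 0: ref 2 → FAULT, frames=[2,-]
Step 1: ref 2 → HIT, frames=[2,-]
Step 2: ref 5 → FAULT, frames=[2,5]
Step 3: ref 5 → HIT, frames=[2,5]
Step 4: ref 2 → HIT, frames=[2,5]
Step 5: ref 2 → HIT, frames=[2,5]
Step 6: ref 5 → HIT, frames=[2,5]
Step 7: ref 2 → HIT, frames=[2,5]
Step 8: ref 4 → FAULT (evict 2), frames=[4,5]
Step 9: ref 3 → FAULT (evict 4), frames=[3,5]
Total faults: 4

Answer: 4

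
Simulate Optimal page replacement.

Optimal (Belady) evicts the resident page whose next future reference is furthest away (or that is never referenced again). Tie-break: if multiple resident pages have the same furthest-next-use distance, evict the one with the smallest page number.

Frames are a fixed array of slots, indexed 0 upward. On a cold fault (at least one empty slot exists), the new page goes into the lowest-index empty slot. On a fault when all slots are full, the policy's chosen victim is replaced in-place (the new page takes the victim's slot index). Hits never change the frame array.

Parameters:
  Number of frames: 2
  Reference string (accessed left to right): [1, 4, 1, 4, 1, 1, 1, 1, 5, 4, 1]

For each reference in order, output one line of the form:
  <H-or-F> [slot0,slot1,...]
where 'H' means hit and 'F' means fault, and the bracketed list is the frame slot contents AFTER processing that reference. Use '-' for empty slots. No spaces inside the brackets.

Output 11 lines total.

F [1,-]
F [1,4]
H [1,4]
H [1,4]
H [1,4]
H [1,4]
H [1,4]
H [1,4]
F [5,4]
H [5,4]
F [5,1]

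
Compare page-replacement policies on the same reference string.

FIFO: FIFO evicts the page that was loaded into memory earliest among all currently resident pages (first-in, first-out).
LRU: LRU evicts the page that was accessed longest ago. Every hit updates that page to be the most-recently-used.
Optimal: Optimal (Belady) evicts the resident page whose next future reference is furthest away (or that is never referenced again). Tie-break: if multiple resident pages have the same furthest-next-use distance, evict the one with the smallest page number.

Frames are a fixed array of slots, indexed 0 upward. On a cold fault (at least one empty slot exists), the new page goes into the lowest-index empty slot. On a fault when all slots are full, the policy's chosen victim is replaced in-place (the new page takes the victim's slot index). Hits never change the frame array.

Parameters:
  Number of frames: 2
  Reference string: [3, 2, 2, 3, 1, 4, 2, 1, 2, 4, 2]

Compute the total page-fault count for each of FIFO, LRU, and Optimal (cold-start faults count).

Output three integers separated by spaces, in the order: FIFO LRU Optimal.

Answer: 8 7 6

Derivation:
--- FIFO ---
  step 0: ref 3 -> FAULT, frames=[3,-] (faults so far: 1)
  step 1: ref 2 -> FAULT, frames=[3,2] (faults so far: 2)
  step 2: ref 2 -> HIT, frames=[3,2] (faults so far: 2)
  step 3: ref 3 -> HIT, frames=[3,2] (faults so far: 2)
  step 4: ref 1 -> FAULT, evict 3, frames=[1,2] (faults so far: 3)
  step 5: ref 4 -> FAULT, evict 2, frames=[1,4] (faults so far: 4)
  step 6: ref 2 -> FAULT, evict 1, frames=[2,4] (faults so far: 5)
  step 7: ref 1 -> FAULT, evict 4, frames=[2,1] (faults so far: 6)
  step 8: ref 2 -> HIT, frames=[2,1] (faults so far: 6)
  step 9: ref 4 -> FAULT, evict 2, frames=[4,1] (faults so far: 7)
  step 10: ref 2 -> FAULT, evict 1, frames=[4,2] (faults so far: 8)
  FIFO total faults: 8
--- LRU ---
  step 0: ref 3 -> FAULT, frames=[3,-] (faults so far: 1)
  step 1: ref 2 -> FAULT, frames=[3,2] (faults so far: 2)
  step 2: ref 2 -> HIT, frames=[3,2] (faults so far: 2)
  step 3: ref 3 -> HIT, frames=[3,2] (faults so far: 2)
  step 4: ref 1 -> FAULT, evict 2, frames=[3,1] (faults so far: 3)
  step 5: ref 4 -> FAULT, evict 3, frames=[4,1] (faults so far: 4)
  step 6: ref 2 -> FAULT, evict 1, frames=[4,2] (faults so far: 5)
  step 7: ref 1 -> FAULT, evict 4, frames=[1,2] (faults so far: 6)
  step 8: ref 2 -> HIT, frames=[1,2] (faults so far: 6)
  step 9: ref 4 -> FAULT, evict 1, frames=[4,2] (faults so far: 7)
  step 10: ref 2 -> HIT, frames=[4,2] (faults so far: 7)
  LRU total faults: 7
--- Optimal ---
  step 0: ref 3 -> FAULT, frames=[3,-] (faults so far: 1)
  step 1: ref 2 -> FAULT, frames=[3,2] (faults so far: 2)
  step 2: ref 2 -> HIT, frames=[3,2] (faults so far: 2)
  step 3: ref 3 -> HIT, frames=[3,2] (faults so far: 2)
  step 4: ref 1 -> FAULT, evict 3, frames=[1,2] (faults so far: 3)
  step 5: ref 4 -> FAULT, evict 1, frames=[4,2] (faults so far: 4)
  step 6: ref 2 -> HIT, frames=[4,2] (faults so far: 4)
  step 7: ref 1 -> FAULT, evict 4, frames=[1,2] (faults so far: 5)
  step 8: ref 2 -> HIT, frames=[1,2] (faults so far: 5)
  step 9: ref 4 -> FAULT, evict 1, frames=[4,2] (faults so far: 6)
  step 10: ref 2 -> HIT, frames=[4,2] (faults so far: 6)
  Optimal total faults: 6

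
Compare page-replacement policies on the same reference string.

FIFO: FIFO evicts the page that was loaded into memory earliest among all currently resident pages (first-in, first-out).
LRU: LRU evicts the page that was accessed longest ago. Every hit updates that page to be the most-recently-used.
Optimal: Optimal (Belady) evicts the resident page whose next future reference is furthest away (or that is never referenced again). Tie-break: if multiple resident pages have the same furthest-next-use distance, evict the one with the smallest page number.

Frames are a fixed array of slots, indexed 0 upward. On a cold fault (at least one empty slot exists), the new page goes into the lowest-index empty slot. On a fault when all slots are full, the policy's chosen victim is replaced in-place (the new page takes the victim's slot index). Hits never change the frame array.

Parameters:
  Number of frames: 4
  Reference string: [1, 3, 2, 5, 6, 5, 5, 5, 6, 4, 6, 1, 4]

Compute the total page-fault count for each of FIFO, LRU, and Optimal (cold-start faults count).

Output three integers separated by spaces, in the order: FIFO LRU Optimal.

--- FIFO ---
  step 0: ref 1 -> FAULT, frames=[1,-,-,-] (faults so far: 1)
  step 1: ref 3 -> FAULT, frames=[1,3,-,-] (faults so far: 2)
  step 2: ref 2 -> FAULT, frames=[1,3,2,-] (faults so far: 3)
  step 3: ref 5 -> FAULT, frames=[1,3,2,5] (faults so far: 4)
  step 4: ref 6 -> FAULT, evict 1, frames=[6,3,2,5] (faults so far: 5)
  step 5: ref 5 -> HIT, frames=[6,3,2,5] (faults so far: 5)
  step 6: ref 5 -> HIT, frames=[6,3,2,5] (faults so far: 5)
  step 7: ref 5 -> HIT, frames=[6,3,2,5] (faults so far: 5)
  step 8: ref 6 -> HIT, frames=[6,3,2,5] (faults so far: 5)
  step 9: ref 4 -> FAULT, evict 3, frames=[6,4,2,5] (faults so far: 6)
  step 10: ref 6 -> HIT, frames=[6,4,2,5] (faults so far: 6)
  step 11: ref 1 -> FAULT, evict 2, frames=[6,4,1,5] (faults so far: 7)
  step 12: ref 4 -> HIT, frames=[6,4,1,5] (faults so far: 7)
  FIFO total faults: 7
--- LRU ---
  step 0: ref 1 -> FAULT, frames=[1,-,-,-] (faults so far: 1)
  step 1: ref 3 -> FAULT, frames=[1,3,-,-] (faults so far: 2)
  step 2: ref 2 -> FAULT, frames=[1,3,2,-] (faults so far: 3)
  step 3: ref 5 -> FAULT, frames=[1,3,2,5] (faults so far: 4)
  step 4: ref 6 -> FAULT, evict 1, frames=[6,3,2,5] (faults so far: 5)
  step 5: ref 5 -> HIT, frames=[6,3,2,5] (faults so far: 5)
  step 6: ref 5 -> HIT, frames=[6,3,2,5] (faults so far: 5)
  step 7: ref 5 -> HIT, frames=[6,3,2,5] (faults so far: 5)
  step 8: ref 6 -> HIT, frames=[6,3,2,5] (faults so far: 5)
  step 9: ref 4 -> FAULT, evict 3, frames=[6,4,2,5] (faults so far: 6)
  step 10: ref 6 -> HIT, frames=[6,4,2,5] (faults so far: 6)
  step 11: ref 1 -> FAULT, evict 2, frames=[6,4,1,5] (faults so far: 7)
  step 12: ref 4 -> HIT, frames=[6,4,1,5] (faults so far: 7)
  LRU total faults: 7
--- Optimal ---
  step 0: ref 1 -> FAULT, frames=[1,-,-,-] (faults so far: 1)
  step 1: ref 3 -> FAULT, frames=[1,3,-,-] (faults so far: 2)
  step 2: ref 2 -> FAULT, frames=[1,3,2,-] (faults so far: 3)
  step 3: ref 5 -> FAULT, frames=[1,3,2,5] (faults so far: 4)
  step 4: ref 6 -> FAULT, evict 2, frames=[1,3,6,5] (faults so far: 5)
  step 5: ref 5 -> HIT, frames=[1,3,6,5] (faults so far: 5)
  step 6: ref 5 -> HIT, frames=[1,3,6,5] (faults so far: 5)
  step 7: ref 5 -> HIT, frames=[1,3,6,5] (faults so far: 5)
  step 8: ref 6 -> HIT, frames=[1,3,6,5] (faults so far: 5)
  step 9: ref 4 -> FAULT, evict 3, frames=[1,4,6,5] (faults so far: 6)
  step 10: ref 6 -> HIT, frames=[1,4,6,5] (faults so far: 6)
  step 11: ref 1 -> HIT, frames=[1,4,6,5] (faults so far: 6)
  step 12: ref 4 -> HIT, frames=[1,4,6,5] (faults so far: 6)
  Optimal total faults: 6

Answer: 7 7 6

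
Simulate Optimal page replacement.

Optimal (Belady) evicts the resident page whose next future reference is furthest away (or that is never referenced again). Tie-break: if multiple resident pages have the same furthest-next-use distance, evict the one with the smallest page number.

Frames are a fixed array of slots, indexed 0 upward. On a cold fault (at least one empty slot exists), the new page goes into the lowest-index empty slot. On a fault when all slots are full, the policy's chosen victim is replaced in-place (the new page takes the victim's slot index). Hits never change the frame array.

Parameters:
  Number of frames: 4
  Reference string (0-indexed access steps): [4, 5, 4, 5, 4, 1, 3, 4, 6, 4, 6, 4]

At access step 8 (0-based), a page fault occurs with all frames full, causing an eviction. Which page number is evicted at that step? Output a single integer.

Answer: 1

Derivation:
Step 0: ref 4 -> FAULT, frames=[4,-,-,-]
Step 1: ref 5 -> FAULT, frames=[4,5,-,-]
Step 2: ref 4 -> HIT, frames=[4,5,-,-]
Step 3: ref 5 -> HIT, frames=[4,5,-,-]
Step 4: ref 4 -> HIT, frames=[4,5,-,-]
Step 5: ref 1 -> FAULT, frames=[4,5,1,-]
Step 6: ref 3 -> FAULT, frames=[4,5,1,3]
Step 7: ref 4 -> HIT, frames=[4,5,1,3]
Step 8: ref 6 -> FAULT, evict 1, frames=[4,5,6,3]
At step 8: evicted page 1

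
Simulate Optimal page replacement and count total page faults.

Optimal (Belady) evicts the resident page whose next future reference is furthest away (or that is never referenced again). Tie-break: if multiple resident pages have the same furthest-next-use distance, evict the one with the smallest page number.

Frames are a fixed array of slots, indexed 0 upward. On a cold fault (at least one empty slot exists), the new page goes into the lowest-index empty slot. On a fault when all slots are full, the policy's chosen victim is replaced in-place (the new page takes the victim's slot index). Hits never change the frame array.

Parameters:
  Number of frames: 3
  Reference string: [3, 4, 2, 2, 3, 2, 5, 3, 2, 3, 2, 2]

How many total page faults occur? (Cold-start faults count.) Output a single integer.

Step 0: ref 3 → FAULT, frames=[3,-,-]
Step 1: ref 4 → FAULT, frames=[3,4,-]
Step 2: ref 2 → FAULT, frames=[3,4,2]
Step 3: ref 2 → HIT, frames=[3,4,2]
Step 4: ref 3 → HIT, frames=[3,4,2]
Step 5: ref 2 → HIT, frames=[3,4,2]
Step 6: ref 5 → FAULT (evict 4), frames=[3,5,2]
Step 7: ref 3 → HIT, frames=[3,5,2]
Step 8: ref 2 → HIT, frames=[3,5,2]
Step 9: ref 3 → HIT, frames=[3,5,2]
Step 10: ref 2 → HIT, frames=[3,5,2]
Step 11: ref 2 → HIT, frames=[3,5,2]
Total faults: 4

Answer: 4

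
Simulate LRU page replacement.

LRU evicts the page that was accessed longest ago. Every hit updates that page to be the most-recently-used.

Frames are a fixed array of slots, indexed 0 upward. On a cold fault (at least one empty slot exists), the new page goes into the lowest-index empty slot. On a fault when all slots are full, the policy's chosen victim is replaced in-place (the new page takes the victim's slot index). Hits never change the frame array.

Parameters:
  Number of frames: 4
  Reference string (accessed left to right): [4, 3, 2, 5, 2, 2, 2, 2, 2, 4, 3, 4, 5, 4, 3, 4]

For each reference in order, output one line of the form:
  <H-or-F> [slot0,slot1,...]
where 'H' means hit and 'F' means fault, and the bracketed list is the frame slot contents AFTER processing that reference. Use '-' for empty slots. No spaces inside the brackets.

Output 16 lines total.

F [4,-,-,-]
F [4,3,-,-]
F [4,3,2,-]
F [4,3,2,5]
H [4,3,2,5]
H [4,3,2,5]
H [4,3,2,5]
H [4,3,2,5]
H [4,3,2,5]
H [4,3,2,5]
H [4,3,2,5]
H [4,3,2,5]
H [4,3,2,5]
H [4,3,2,5]
H [4,3,2,5]
H [4,3,2,5]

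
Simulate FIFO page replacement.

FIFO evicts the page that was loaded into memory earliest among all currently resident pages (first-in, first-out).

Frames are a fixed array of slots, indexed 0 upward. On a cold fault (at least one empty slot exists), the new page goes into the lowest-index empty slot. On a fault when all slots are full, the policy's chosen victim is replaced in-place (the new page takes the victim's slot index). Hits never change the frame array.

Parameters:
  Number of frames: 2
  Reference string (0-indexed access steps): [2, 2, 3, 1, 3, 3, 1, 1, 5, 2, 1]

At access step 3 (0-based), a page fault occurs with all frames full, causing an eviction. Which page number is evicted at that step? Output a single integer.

Step 0: ref 2 -> FAULT, frames=[2,-]
Step 1: ref 2 -> HIT, frames=[2,-]
Step 2: ref 3 -> FAULT, frames=[2,3]
Step 3: ref 1 -> FAULT, evict 2, frames=[1,3]
At step 3: evicted page 2

Answer: 2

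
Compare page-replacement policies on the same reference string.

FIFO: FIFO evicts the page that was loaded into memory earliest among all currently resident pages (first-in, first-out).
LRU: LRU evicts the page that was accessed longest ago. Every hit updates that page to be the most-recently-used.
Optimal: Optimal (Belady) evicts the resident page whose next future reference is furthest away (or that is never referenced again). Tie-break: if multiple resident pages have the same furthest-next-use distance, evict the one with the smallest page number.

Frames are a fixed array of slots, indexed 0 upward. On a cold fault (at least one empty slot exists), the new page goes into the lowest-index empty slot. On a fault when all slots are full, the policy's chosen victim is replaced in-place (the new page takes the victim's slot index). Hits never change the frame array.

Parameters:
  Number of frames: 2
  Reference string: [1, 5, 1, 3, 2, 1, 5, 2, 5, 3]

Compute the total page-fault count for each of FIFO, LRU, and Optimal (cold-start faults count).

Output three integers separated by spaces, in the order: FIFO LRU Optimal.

Answer: 8 8 6

Derivation:
--- FIFO ---
  step 0: ref 1 -> FAULT, frames=[1,-] (faults so far: 1)
  step 1: ref 5 -> FAULT, frames=[1,5] (faults so far: 2)
  step 2: ref 1 -> HIT, frames=[1,5] (faults so far: 2)
  step 3: ref 3 -> FAULT, evict 1, frames=[3,5] (faults so far: 3)
  step 4: ref 2 -> FAULT, evict 5, frames=[3,2] (faults so far: 4)
  step 5: ref 1 -> FAULT, evict 3, frames=[1,2] (faults so far: 5)
  step 6: ref 5 -> FAULT, evict 2, frames=[1,5] (faults so far: 6)
  step 7: ref 2 -> FAULT, evict 1, frames=[2,5] (faults so far: 7)
  step 8: ref 5 -> HIT, frames=[2,5] (faults so far: 7)
  step 9: ref 3 -> FAULT, evict 5, frames=[2,3] (faults so far: 8)
  FIFO total faults: 8
--- LRU ---
  step 0: ref 1 -> FAULT, frames=[1,-] (faults so far: 1)
  step 1: ref 5 -> FAULT, frames=[1,5] (faults so far: 2)
  step 2: ref 1 -> HIT, frames=[1,5] (faults so far: 2)
  step 3: ref 3 -> FAULT, evict 5, frames=[1,3] (faults so far: 3)
  step 4: ref 2 -> FAULT, evict 1, frames=[2,3] (faults so far: 4)
  step 5: ref 1 -> FAULT, evict 3, frames=[2,1] (faults so far: 5)
  step 6: ref 5 -> FAULT, evict 2, frames=[5,1] (faults so far: 6)
  step 7: ref 2 -> FAULT, evict 1, frames=[5,2] (faults so far: 7)
  step 8: ref 5 -> HIT, frames=[5,2] (faults so far: 7)
  step 9: ref 3 -> FAULT, evict 2, frames=[5,3] (faults so far: 8)
  LRU total faults: 8
--- Optimal ---
  step 0: ref 1 -> FAULT, frames=[1,-] (faults so far: 1)
  step 1: ref 5 -> FAULT, frames=[1,5] (faults so far: 2)
  step 2: ref 1 -> HIT, frames=[1,5] (faults so far: 2)
  step 3: ref 3 -> FAULT, evict 5, frames=[1,3] (faults so far: 3)
  step 4: ref 2 -> FAULT, evict 3, frames=[1,2] (faults so far: 4)
  step 5: ref 1 -> HIT, frames=[1,2] (faults so far: 4)
  step 6: ref 5 -> FAULT, evict 1, frames=[5,2] (faults so far: 5)
  step 7: ref 2 -> HIT, frames=[5,2] (faults so far: 5)
  step 8: ref 5 -> HIT, frames=[5,2] (faults so far: 5)
  step 9: ref 3 -> FAULT, evict 2, frames=[5,3] (faults so far: 6)
  Optimal total faults: 6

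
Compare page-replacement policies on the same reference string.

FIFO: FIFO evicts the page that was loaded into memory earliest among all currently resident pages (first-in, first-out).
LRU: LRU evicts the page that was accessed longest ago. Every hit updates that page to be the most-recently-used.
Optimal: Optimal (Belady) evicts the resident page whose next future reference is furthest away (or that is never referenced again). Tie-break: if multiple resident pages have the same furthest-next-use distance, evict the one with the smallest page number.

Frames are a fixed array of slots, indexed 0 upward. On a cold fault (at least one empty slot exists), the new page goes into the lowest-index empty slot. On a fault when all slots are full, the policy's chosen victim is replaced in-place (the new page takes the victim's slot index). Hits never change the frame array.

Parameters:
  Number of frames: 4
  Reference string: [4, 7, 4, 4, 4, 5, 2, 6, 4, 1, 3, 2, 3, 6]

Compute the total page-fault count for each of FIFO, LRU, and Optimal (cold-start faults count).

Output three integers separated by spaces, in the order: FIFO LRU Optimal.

Answer: 10 9 7

Derivation:
--- FIFO ---
  step 0: ref 4 -> FAULT, frames=[4,-,-,-] (faults so far: 1)
  step 1: ref 7 -> FAULT, frames=[4,7,-,-] (faults so far: 2)
  step 2: ref 4 -> HIT, frames=[4,7,-,-] (faults so far: 2)
  step 3: ref 4 -> HIT, frames=[4,7,-,-] (faults so far: 2)
  step 4: ref 4 -> HIT, frames=[4,7,-,-] (faults so far: 2)
  step 5: ref 5 -> FAULT, frames=[4,7,5,-] (faults so far: 3)
  step 6: ref 2 -> FAULT, frames=[4,7,5,2] (faults so far: 4)
  step 7: ref 6 -> FAULT, evict 4, frames=[6,7,5,2] (faults so far: 5)
  step 8: ref 4 -> FAULT, evict 7, frames=[6,4,5,2] (faults so far: 6)
  step 9: ref 1 -> FAULT, evict 5, frames=[6,4,1,2] (faults so far: 7)
  step 10: ref 3 -> FAULT, evict 2, frames=[6,4,1,3] (faults so far: 8)
  step 11: ref 2 -> FAULT, evict 6, frames=[2,4,1,3] (faults so far: 9)
  step 12: ref 3 -> HIT, frames=[2,4,1,3] (faults so far: 9)
  step 13: ref 6 -> FAULT, evict 4, frames=[2,6,1,3] (faults so far: 10)
  FIFO total faults: 10
--- LRU ---
  step 0: ref 4 -> FAULT, frames=[4,-,-,-] (faults so far: 1)
  step 1: ref 7 -> FAULT, frames=[4,7,-,-] (faults so far: 2)
  step 2: ref 4 -> HIT, frames=[4,7,-,-] (faults so far: 2)
  step 3: ref 4 -> HIT, frames=[4,7,-,-] (faults so far: 2)
  step 4: ref 4 -> HIT, frames=[4,7,-,-] (faults so far: 2)
  step 5: ref 5 -> FAULT, frames=[4,7,5,-] (faults so far: 3)
  step 6: ref 2 -> FAULT, frames=[4,7,5,2] (faults so far: 4)
  step 7: ref 6 -> FAULT, evict 7, frames=[4,6,5,2] (faults so far: 5)
  step 8: ref 4 -> HIT, frames=[4,6,5,2] (faults so far: 5)
  step 9: ref 1 -> FAULT, evict 5, frames=[4,6,1,2] (faults so far: 6)
  step 10: ref 3 -> FAULT, evict 2, frames=[4,6,1,3] (faults so far: 7)
  step 11: ref 2 -> FAULT, evict 6, frames=[4,2,1,3] (faults so far: 8)
  step 12: ref 3 -> HIT, frames=[4,2,1,3] (faults so far: 8)
  step 13: ref 6 -> FAULT, evict 4, frames=[6,2,1,3] (faults so far: 9)
  LRU total faults: 9
--- Optimal ---
  step 0: ref 4 -> FAULT, frames=[4,-,-,-] (faults so far: 1)
  step 1: ref 7 -> FAULT, frames=[4,7,-,-] (faults so far: 2)
  step 2: ref 4 -> HIT, frames=[4,7,-,-] (faults so far: 2)
  step 3: ref 4 -> HIT, frames=[4,7,-,-] (faults so far: 2)
  step 4: ref 4 -> HIT, frames=[4,7,-,-] (faults so far: 2)
  step 5: ref 5 -> FAULT, frames=[4,7,5,-] (faults so far: 3)
  step 6: ref 2 -> FAULT, frames=[4,7,5,2] (faults so far: 4)
  step 7: ref 6 -> FAULT, evict 5, frames=[4,7,6,2] (faults so far: 5)
  step 8: ref 4 -> HIT, frames=[4,7,6,2] (faults so far: 5)
  step 9: ref 1 -> FAULT, evict 4, frames=[1,7,6,2] (faults so far: 6)
  step 10: ref 3 -> FAULT, evict 1, frames=[3,7,6,2] (faults so far: 7)
  step 11: ref 2 -> HIT, frames=[3,7,6,2] (faults so far: 7)
  step 12: ref 3 -> HIT, frames=[3,7,6,2] (faults so far: 7)
  step 13: ref 6 -> HIT, frames=[3,7,6,2] (faults so far: 7)
  Optimal total faults: 7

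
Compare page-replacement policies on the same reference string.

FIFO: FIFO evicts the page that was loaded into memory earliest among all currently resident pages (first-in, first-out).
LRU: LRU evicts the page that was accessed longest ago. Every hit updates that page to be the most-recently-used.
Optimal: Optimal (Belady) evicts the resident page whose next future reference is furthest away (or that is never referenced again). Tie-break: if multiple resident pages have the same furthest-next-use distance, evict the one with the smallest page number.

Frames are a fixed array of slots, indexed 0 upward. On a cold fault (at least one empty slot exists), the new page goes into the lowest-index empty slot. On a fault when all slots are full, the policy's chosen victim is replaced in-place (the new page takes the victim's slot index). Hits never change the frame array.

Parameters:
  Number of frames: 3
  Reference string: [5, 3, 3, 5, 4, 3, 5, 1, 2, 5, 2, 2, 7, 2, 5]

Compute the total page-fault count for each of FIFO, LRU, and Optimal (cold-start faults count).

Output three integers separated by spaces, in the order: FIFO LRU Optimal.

Answer: 7 6 6

Derivation:
--- FIFO ---
  step 0: ref 5 -> FAULT, frames=[5,-,-] (faults so far: 1)
  step 1: ref 3 -> FAULT, frames=[5,3,-] (faults so far: 2)
  step 2: ref 3 -> HIT, frames=[5,3,-] (faults so far: 2)
  step 3: ref 5 -> HIT, frames=[5,3,-] (faults so far: 2)
  step 4: ref 4 -> FAULT, frames=[5,3,4] (faults so far: 3)
  step 5: ref 3 -> HIT, frames=[5,3,4] (faults so far: 3)
  step 6: ref 5 -> HIT, frames=[5,3,4] (faults so far: 3)
  step 7: ref 1 -> FAULT, evict 5, frames=[1,3,4] (faults so far: 4)
  step 8: ref 2 -> FAULT, evict 3, frames=[1,2,4] (faults so far: 5)
  step 9: ref 5 -> FAULT, evict 4, frames=[1,2,5] (faults so far: 6)
  step 10: ref 2 -> HIT, frames=[1,2,5] (faults so far: 6)
  step 11: ref 2 -> HIT, frames=[1,2,5] (faults so far: 6)
  step 12: ref 7 -> FAULT, evict 1, frames=[7,2,5] (faults so far: 7)
  step 13: ref 2 -> HIT, frames=[7,2,5] (faults so far: 7)
  step 14: ref 5 -> HIT, frames=[7,2,5] (faults so far: 7)
  FIFO total faults: 7
--- LRU ---
  step 0: ref 5 -> FAULT, frames=[5,-,-] (faults so far: 1)
  step 1: ref 3 -> FAULT, frames=[5,3,-] (faults so far: 2)
  step 2: ref 3 -> HIT, frames=[5,3,-] (faults so far: 2)
  step 3: ref 5 -> HIT, frames=[5,3,-] (faults so far: 2)
  step 4: ref 4 -> FAULT, frames=[5,3,4] (faults so far: 3)
  step 5: ref 3 -> HIT, frames=[5,3,4] (faults so far: 3)
  step 6: ref 5 -> HIT, frames=[5,3,4] (faults so far: 3)
  step 7: ref 1 -> FAULT, evict 4, frames=[5,3,1] (faults so far: 4)
  step 8: ref 2 -> FAULT, evict 3, frames=[5,2,1] (faults so far: 5)
  step 9: ref 5 -> HIT, frames=[5,2,1] (faults so far: 5)
  step 10: ref 2 -> HIT, frames=[5,2,1] (faults so far: 5)
  step 11: ref 2 -> HIT, frames=[5,2,1] (faults so far: 5)
  step 12: ref 7 -> FAULT, evict 1, frames=[5,2,7] (faults so far: 6)
  step 13: ref 2 -> HIT, frames=[5,2,7] (faults so far: 6)
  step 14: ref 5 -> HIT, frames=[5,2,7] (faults so far: 6)
  LRU total faults: 6
--- Optimal ---
  step 0: ref 5 -> FAULT, frames=[5,-,-] (faults so far: 1)
  step 1: ref 3 -> FAULT, frames=[5,3,-] (faults so far: 2)
  step 2: ref 3 -> HIT, frames=[5,3,-] (faults so far: 2)
  step 3: ref 5 -> HIT, frames=[5,3,-] (faults so far: 2)
  step 4: ref 4 -> FAULT, frames=[5,3,4] (faults so far: 3)
  step 5: ref 3 -> HIT, frames=[5,3,4] (faults so far: 3)
  step 6: ref 5 -> HIT, frames=[5,3,4] (faults so far: 3)
  step 7: ref 1 -> FAULT, evict 3, frames=[5,1,4] (faults so far: 4)
  step 8: ref 2 -> FAULT, evict 1, frames=[5,2,4] (faults so far: 5)
  step 9: ref 5 -> HIT, frames=[5,2,4] (faults so far: 5)
  step 10: ref 2 -> HIT, frames=[5,2,4] (faults so far: 5)
  step 11: ref 2 -> HIT, frames=[5,2,4] (faults so far: 5)
  step 12: ref 7 -> FAULT, evict 4, frames=[5,2,7] (faults so far: 6)
  step 13: ref 2 -> HIT, frames=[5,2,7] (faults so far: 6)
  step 14: ref 5 -> HIT, frames=[5,2,7] (faults so far: 6)
  Optimal total faults: 6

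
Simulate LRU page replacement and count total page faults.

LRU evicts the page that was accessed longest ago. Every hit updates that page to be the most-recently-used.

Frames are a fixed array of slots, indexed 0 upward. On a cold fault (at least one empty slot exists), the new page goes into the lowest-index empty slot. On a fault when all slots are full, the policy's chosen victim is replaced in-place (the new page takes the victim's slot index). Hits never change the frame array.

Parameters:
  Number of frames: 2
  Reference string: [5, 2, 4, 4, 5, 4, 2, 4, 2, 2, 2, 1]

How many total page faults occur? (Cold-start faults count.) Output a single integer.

Answer: 6

Derivation:
Step 0: ref 5 → FAULT, frames=[5,-]
Step 1: ref 2 → FAULT, frames=[5,2]
Step 2: ref 4 → FAULT (evict 5), frames=[4,2]
Step 3: ref 4 → HIT, frames=[4,2]
Step 4: ref 5 → FAULT (evict 2), frames=[4,5]
Step 5: ref 4 → HIT, frames=[4,5]
Step 6: ref 2 → FAULT (evict 5), frames=[4,2]
Step 7: ref 4 → HIT, frames=[4,2]
Step 8: ref 2 → HIT, frames=[4,2]
Step 9: ref 2 → HIT, frames=[4,2]
Step 10: ref 2 → HIT, frames=[4,2]
Step 11: ref 1 → FAULT (evict 4), frames=[1,2]
Total faults: 6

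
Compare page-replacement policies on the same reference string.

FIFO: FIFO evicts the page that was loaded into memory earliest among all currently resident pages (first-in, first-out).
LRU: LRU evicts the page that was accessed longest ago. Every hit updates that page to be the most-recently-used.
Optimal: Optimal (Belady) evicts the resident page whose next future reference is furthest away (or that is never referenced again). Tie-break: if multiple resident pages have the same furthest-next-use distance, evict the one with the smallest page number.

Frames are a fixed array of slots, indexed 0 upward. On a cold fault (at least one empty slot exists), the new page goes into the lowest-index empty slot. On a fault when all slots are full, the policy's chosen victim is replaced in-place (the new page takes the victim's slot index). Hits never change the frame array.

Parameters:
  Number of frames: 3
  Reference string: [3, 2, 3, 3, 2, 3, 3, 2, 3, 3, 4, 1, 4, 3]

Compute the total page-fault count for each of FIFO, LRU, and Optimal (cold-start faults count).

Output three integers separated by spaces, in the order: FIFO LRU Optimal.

--- FIFO ---
  step 0: ref 3 -> FAULT, frames=[3,-,-] (faults so far: 1)
  step 1: ref 2 -> FAULT, frames=[3,2,-] (faults so far: 2)
  step 2: ref 3 -> HIT, frames=[3,2,-] (faults so far: 2)
  step 3: ref 3 -> HIT, frames=[3,2,-] (faults so far: 2)
  step 4: ref 2 -> HIT, frames=[3,2,-] (faults so far: 2)
  step 5: ref 3 -> HIT, frames=[3,2,-] (faults so far: 2)
  step 6: ref 3 -> HIT, frames=[3,2,-] (faults so far: 2)
  step 7: ref 2 -> HIT, frames=[3,2,-] (faults so far: 2)
  step 8: ref 3 -> HIT, frames=[3,2,-] (faults so far: 2)
  step 9: ref 3 -> HIT, frames=[3,2,-] (faults so far: 2)
  step 10: ref 4 -> FAULT, frames=[3,2,4] (faults so far: 3)
  step 11: ref 1 -> FAULT, evict 3, frames=[1,2,4] (faults so far: 4)
  step 12: ref 4 -> HIT, frames=[1,2,4] (faults so far: 4)
  step 13: ref 3 -> FAULT, evict 2, frames=[1,3,4] (faults so far: 5)
  FIFO total faults: 5
--- LRU ---
  step 0: ref 3 -> FAULT, frames=[3,-,-] (faults so far: 1)
  step 1: ref 2 -> FAULT, frames=[3,2,-] (faults so far: 2)
  step 2: ref 3 -> HIT, frames=[3,2,-] (faults so far: 2)
  step 3: ref 3 -> HIT, frames=[3,2,-] (faults so far: 2)
  step 4: ref 2 -> HIT, frames=[3,2,-] (faults so far: 2)
  step 5: ref 3 -> HIT, frames=[3,2,-] (faults so far: 2)
  step 6: ref 3 -> HIT, frames=[3,2,-] (faults so far: 2)
  step 7: ref 2 -> HIT, frames=[3,2,-] (faults so far: 2)
  step 8: ref 3 -> HIT, frames=[3,2,-] (faults so far: 2)
  step 9: ref 3 -> HIT, frames=[3,2,-] (faults so far: 2)
  step 10: ref 4 -> FAULT, frames=[3,2,4] (faults so far: 3)
  step 11: ref 1 -> FAULT, evict 2, frames=[3,1,4] (faults so far: 4)
  step 12: ref 4 -> HIT, frames=[3,1,4] (faults so far: 4)
  step 13: ref 3 -> HIT, frames=[3,1,4] (faults so far: 4)
  LRU total faults: 4
--- Optimal ---
  step 0: ref 3 -> FAULT, frames=[3,-,-] (faults so far: 1)
  step 1: ref 2 -> FAULT, frames=[3,2,-] (faults so far: 2)
  step 2: ref 3 -> HIT, frames=[3,2,-] (faults so far: 2)
  step 3: ref 3 -> HIT, frames=[3,2,-] (faults so far: 2)
  step 4: ref 2 -> HIT, frames=[3,2,-] (faults so far: 2)
  step 5: ref 3 -> HIT, frames=[3,2,-] (faults so far: 2)
  step 6: ref 3 -> HIT, frames=[3,2,-] (faults so far: 2)
  step 7: ref 2 -> HIT, frames=[3,2,-] (faults so far: 2)
  step 8: ref 3 -> HIT, frames=[3,2,-] (faults so far: 2)
  step 9: ref 3 -> HIT, frames=[3,2,-] (faults so far: 2)
  step 10: ref 4 -> FAULT, frames=[3,2,4] (faults so far: 3)
  step 11: ref 1 -> FAULT, evict 2, frames=[3,1,4] (faults so far: 4)
  step 12: ref 4 -> HIT, frames=[3,1,4] (faults so far: 4)
  step 13: ref 3 -> HIT, frames=[3,1,4] (faults so far: 4)
  Optimal total faults: 4

Answer: 5 4 4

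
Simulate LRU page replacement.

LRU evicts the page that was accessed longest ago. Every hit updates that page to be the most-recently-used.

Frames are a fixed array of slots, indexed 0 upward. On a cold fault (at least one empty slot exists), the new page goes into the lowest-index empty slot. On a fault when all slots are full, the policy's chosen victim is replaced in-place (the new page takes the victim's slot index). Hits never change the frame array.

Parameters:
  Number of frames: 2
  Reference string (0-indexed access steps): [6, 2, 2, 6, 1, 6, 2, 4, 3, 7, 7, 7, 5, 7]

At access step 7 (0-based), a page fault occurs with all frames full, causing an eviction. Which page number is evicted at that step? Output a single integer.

Step 0: ref 6 -> FAULT, frames=[6,-]
Step 1: ref 2 -> FAULT, frames=[6,2]
Step 2: ref 2 -> HIT, frames=[6,2]
Step 3: ref 6 -> HIT, frames=[6,2]
Step 4: ref 1 -> FAULT, evict 2, frames=[6,1]
Step 5: ref 6 -> HIT, frames=[6,1]
Step 6: ref 2 -> FAULT, evict 1, frames=[6,2]
Step 7: ref 4 -> FAULT, evict 6, frames=[4,2]
At step 7: evicted page 6

Answer: 6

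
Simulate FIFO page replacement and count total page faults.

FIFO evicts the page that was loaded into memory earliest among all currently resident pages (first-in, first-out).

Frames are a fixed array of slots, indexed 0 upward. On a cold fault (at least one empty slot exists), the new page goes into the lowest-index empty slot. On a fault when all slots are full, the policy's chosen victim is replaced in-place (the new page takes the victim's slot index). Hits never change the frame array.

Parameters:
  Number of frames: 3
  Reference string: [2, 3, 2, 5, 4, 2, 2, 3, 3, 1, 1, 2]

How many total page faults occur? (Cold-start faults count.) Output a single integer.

Step 0: ref 2 → FAULT, frames=[2,-,-]
Step 1: ref 3 → FAULT, frames=[2,3,-]
Step 2: ref 2 → HIT, frames=[2,3,-]
Step 3: ref 5 → FAULT, frames=[2,3,5]
Step 4: ref 4 → FAULT (evict 2), frames=[4,3,5]
Step 5: ref 2 → FAULT (evict 3), frames=[4,2,5]
Step 6: ref 2 → HIT, frames=[4,2,5]
Step 7: ref 3 → FAULT (evict 5), frames=[4,2,3]
Step 8: ref 3 → HIT, frames=[4,2,3]
Step 9: ref 1 → FAULT (evict 4), frames=[1,2,3]
Step 10: ref 1 → HIT, frames=[1,2,3]
Step 11: ref 2 → HIT, frames=[1,2,3]
Total faults: 7

Answer: 7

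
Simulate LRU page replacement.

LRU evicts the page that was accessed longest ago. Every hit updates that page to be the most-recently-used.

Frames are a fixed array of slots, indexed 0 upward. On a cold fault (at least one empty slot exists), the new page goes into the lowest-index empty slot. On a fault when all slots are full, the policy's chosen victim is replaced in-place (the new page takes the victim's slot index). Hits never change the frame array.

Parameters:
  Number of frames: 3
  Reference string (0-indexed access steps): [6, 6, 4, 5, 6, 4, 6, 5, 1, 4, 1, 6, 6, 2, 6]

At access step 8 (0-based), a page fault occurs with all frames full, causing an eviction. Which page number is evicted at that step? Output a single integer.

Answer: 4

Derivation:
Step 0: ref 6 -> FAULT, frames=[6,-,-]
Step 1: ref 6 -> HIT, frames=[6,-,-]
Step 2: ref 4 -> FAULT, frames=[6,4,-]
Step 3: ref 5 -> FAULT, frames=[6,4,5]
Step 4: ref 6 -> HIT, frames=[6,4,5]
Step 5: ref 4 -> HIT, frames=[6,4,5]
Step 6: ref 6 -> HIT, frames=[6,4,5]
Step 7: ref 5 -> HIT, frames=[6,4,5]
Step 8: ref 1 -> FAULT, evict 4, frames=[6,1,5]
At step 8: evicted page 4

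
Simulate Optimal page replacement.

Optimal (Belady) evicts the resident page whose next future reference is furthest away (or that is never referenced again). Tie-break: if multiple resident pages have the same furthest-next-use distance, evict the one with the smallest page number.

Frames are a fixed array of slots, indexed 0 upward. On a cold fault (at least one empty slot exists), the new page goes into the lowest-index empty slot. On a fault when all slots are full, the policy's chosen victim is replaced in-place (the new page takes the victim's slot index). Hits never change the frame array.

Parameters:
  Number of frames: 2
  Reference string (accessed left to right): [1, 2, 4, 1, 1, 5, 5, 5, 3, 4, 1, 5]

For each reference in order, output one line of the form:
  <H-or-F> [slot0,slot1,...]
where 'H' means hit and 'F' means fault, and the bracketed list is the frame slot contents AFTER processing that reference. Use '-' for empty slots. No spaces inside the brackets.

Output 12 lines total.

F [1,-]
F [1,2]
F [1,4]
H [1,4]
H [1,4]
F [5,4]
H [5,4]
H [5,4]
F [3,4]
H [3,4]
F [1,4]
F [5,4]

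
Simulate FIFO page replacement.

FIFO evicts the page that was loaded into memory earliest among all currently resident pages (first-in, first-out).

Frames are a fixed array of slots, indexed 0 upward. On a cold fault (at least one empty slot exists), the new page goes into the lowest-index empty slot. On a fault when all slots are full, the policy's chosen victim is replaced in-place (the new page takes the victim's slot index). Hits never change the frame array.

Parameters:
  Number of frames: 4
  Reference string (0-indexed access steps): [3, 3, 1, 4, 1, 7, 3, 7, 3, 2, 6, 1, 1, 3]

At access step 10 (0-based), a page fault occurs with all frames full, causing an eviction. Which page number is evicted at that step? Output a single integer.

Answer: 1

Derivation:
Step 0: ref 3 -> FAULT, frames=[3,-,-,-]
Step 1: ref 3 -> HIT, frames=[3,-,-,-]
Step 2: ref 1 -> FAULT, frames=[3,1,-,-]
Step 3: ref 4 -> FAULT, frames=[3,1,4,-]
Step 4: ref 1 -> HIT, frames=[3,1,4,-]
Step 5: ref 7 -> FAULT, frames=[3,1,4,7]
Step 6: ref 3 -> HIT, frames=[3,1,4,7]
Step 7: ref 7 -> HIT, frames=[3,1,4,7]
Step 8: ref 3 -> HIT, frames=[3,1,4,7]
Step 9: ref 2 -> FAULT, evict 3, frames=[2,1,4,7]
Step 10: ref 6 -> FAULT, evict 1, frames=[2,6,4,7]
At step 10: evicted page 1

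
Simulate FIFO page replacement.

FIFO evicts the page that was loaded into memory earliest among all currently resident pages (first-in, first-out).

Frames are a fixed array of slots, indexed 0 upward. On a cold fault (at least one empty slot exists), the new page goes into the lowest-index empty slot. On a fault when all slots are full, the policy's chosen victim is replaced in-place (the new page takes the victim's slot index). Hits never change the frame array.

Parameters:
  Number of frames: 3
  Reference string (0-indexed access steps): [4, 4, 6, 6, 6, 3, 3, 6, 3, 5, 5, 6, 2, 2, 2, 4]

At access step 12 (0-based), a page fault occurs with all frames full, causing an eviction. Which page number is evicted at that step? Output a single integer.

Step 0: ref 4 -> FAULT, frames=[4,-,-]
Step 1: ref 4 -> HIT, frames=[4,-,-]
Step 2: ref 6 -> FAULT, frames=[4,6,-]
Step 3: ref 6 -> HIT, frames=[4,6,-]
Step 4: ref 6 -> HIT, frames=[4,6,-]
Step 5: ref 3 -> FAULT, frames=[4,6,3]
Step 6: ref 3 -> HIT, frames=[4,6,3]
Step 7: ref 6 -> HIT, frames=[4,6,3]
Step 8: ref 3 -> HIT, frames=[4,6,3]
Step 9: ref 5 -> FAULT, evict 4, frames=[5,6,3]
Step 10: ref 5 -> HIT, frames=[5,6,3]
Step 11: ref 6 -> HIT, frames=[5,6,3]
Step 12: ref 2 -> FAULT, evict 6, frames=[5,2,3]
At step 12: evicted page 6

Answer: 6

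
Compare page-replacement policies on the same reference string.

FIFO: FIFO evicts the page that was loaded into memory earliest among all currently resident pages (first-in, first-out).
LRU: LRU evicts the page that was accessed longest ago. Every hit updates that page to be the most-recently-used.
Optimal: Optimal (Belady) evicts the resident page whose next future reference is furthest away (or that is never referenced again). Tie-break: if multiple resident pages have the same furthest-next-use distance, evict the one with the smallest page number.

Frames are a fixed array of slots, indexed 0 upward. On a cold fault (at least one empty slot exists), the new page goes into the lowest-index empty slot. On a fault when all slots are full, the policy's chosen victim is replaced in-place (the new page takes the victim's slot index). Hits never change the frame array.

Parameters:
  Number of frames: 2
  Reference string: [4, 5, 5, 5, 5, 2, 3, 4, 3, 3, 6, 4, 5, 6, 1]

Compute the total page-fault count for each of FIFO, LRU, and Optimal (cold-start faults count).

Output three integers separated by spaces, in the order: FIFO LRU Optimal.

--- FIFO ---
  step 0: ref 4 -> FAULT, frames=[4,-] (faults so far: 1)
  step 1: ref 5 -> FAULT, frames=[4,5] (faults so far: 2)
  step 2: ref 5 -> HIT, frames=[4,5] (faults so far: 2)
  step 3: ref 5 -> HIT, frames=[4,5] (faults so far: 2)
  step 4: ref 5 -> HIT, frames=[4,5] (faults so far: 2)
  step 5: ref 2 -> FAULT, evict 4, frames=[2,5] (faults so far: 3)
  step 6: ref 3 -> FAULT, evict 5, frames=[2,3] (faults so far: 4)
  step 7: ref 4 -> FAULT, evict 2, frames=[4,3] (faults so far: 5)
  step 8: ref 3 -> HIT, frames=[4,3] (faults so far: 5)
  step 9: ref 3 -> HIT, frames=[4,3] (faults so far: 5)
  step 10: ref 6 -> FAULT, evict 3, frames=[4,6] (faults so far: 6)
  step 11: ref 4 -> HIT, frames=[4,6] (faults so far: 6)
  step 12: ref 5 -> FAULT, evict 4, frames=[5,6] (faults so far: 7)
  step 13: ref 6 -> HIT, frames=[5,6] (faults so far: 7)
  step 14: ref 1 -> FAULT, evict 6, frames=[5,1] (faults so far: 8)
  FIFO total faults: 8
--- LRU ---
  step 0: ref 4 -> FAULT, frames=[4,-] (faults so far: 1)
  step 1: ref 5 -> FAULT, frames=[4,5] (faults so far: 2)
  step 2: ref 5 -> HIT, frames=[4,5] (faults so far: 2)
  step 3: ref 5 -> HIT, frames=[4,5] (faults so far: 2)
  step 4: ref 5 -> HIT, frames=[4,5] (faults so far: 2)
  step 5: ref 2 -> FAULT, evict 4, frames=[2,5] (faults so far: 3)
  step 6: ref 3 -> FAULT, evict 5, frames=[2,3] (faults so far: 4)
  step 7: ref 4 -> FAULT, evict 2, frames=[4,3] (faults so far: 5)
  step 8: ref 3 -> HIT, frames=[4,3] (faults so far: 5)
  step 9: ref 3 -> HIT, frames=[4,3] (faults so far: 5)
  step 10: ref 6 -> FAULT, evict 4, frames=[6,3] (faults so far: 6)
  step 11: ref 4 -> FAULT, evict 3, frames=[6,4] (faults so far: 7)
  step 12: ref 5 -> FAULT, evict 6, frames=[5,4] (faults so far: 8)
  step 13: ref 6 -> FAULT, evict 4, frames=[5,6] (faults so far: 9)
  step 14: ref 1 -> FAULT, evict 5, frames=[1,6] (faults so far: 10)
  LRU total faults: 10
--- Optimal ---
  step 0: ref 4 -> FAULT, frames=[4,-] (faults so far: 1)
  step 1: ref 5 -> FAULT, frames=[4,5] (faults so far: 2)
  step 2: ref 5 -> HIT, frames=[4,5] (faults so far: 2)
  step 3: ref 5 -> HIT, frames=[4,5] (faults so far: 2)
  step 4: ref 5 -> HIT, frames=[4,5] (faults so far: 2)
  step 5: ref 2 -> FAULT, evict 5, frames=[4,2] (faults so far: 3)
  step 6: ref 3 -> FAULT, evict 2, frames=[4,3] (faults so far: 4)
  step 7: ref 4 -> HIT, frames=[4,3] (faults so far: 4)
  step 8: ref 3 -> HIT, frames=[4,3] (faults so far: 4)
  step 9: ref 3 -> HIT, frames=[4,3] (faults so far: 4)
  step 10: ref 6 -> FAULT, evict 3, frames=[4,6] (faults so far: 5)
  step 11: ref 4 -> HIT, frames=[4,6] (faults so far: 5)
  step 12: ref 5 -> FAULT, evict 4, frames=[5,6] (faults so far: 6)
  step 13: ref 6 -> HIT, frames=[5,6] (faults so far: 6)
  step 14: ref 1 -> FAULT, evict 5, frames=[1,6] (faults so far: 7)
  Optimal total faults: 7

Answer: 8 10 7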